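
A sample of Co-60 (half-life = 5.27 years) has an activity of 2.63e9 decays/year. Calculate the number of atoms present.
N = A/λ = 2e10 atoms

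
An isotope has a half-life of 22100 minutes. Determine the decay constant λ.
λ = ln(2)/t½ = 3.136e-5 minute⁻¹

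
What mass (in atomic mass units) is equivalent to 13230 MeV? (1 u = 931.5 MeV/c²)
m = E/c² = 14.2 u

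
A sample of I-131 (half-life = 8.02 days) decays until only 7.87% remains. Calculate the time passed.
t = t½ × log₂(N₀/N) = 29.41 days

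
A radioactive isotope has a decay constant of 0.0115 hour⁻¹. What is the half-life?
t½ = ln(2)/λ = 60.27 hours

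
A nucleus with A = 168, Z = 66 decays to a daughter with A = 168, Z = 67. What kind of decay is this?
ΔA = 0, ΔZ = +1 ⇒ beta-minus decay (β⁻)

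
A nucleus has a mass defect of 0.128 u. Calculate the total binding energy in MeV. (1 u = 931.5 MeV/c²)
B.E. = Δm × 931.5 = 119.2 MeV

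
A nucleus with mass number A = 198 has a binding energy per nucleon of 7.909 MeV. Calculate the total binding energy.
B.E. = 7.909 × 198 = 1566 MeV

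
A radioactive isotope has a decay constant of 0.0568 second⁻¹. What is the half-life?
t½ = ln(2)/λ = 12.2 seconds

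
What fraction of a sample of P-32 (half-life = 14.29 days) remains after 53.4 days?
N/N₀ = (1/2)^(t/t½) = 0.075 = 7.5%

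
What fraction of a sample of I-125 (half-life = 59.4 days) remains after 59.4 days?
N/N₀ = (1/2)^(t/t½) = 0.5 = 50%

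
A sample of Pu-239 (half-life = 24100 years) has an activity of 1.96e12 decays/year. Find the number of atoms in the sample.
N = A/λ = 6.815e16 atoms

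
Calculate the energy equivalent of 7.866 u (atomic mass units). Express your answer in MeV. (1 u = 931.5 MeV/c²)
E = mc² = 7327 MeV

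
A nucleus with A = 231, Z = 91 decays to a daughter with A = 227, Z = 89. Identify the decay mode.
ΔA = -4, ΔZ = -2 ⇒ alpha decay (α)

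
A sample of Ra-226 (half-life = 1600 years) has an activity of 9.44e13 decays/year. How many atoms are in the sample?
N = A/λ = 2.179e17 atoms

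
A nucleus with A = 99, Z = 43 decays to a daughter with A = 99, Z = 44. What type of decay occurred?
ΔA = 0, ΔZ = +1 ⇒ beta-minus decay (β⁻)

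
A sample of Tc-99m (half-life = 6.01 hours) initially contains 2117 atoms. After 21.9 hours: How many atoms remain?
N = N₀(1/2)^(t/t½) = 169.4 atoms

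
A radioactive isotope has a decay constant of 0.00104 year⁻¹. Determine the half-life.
t½ = ln(2)/λ = 666.5 years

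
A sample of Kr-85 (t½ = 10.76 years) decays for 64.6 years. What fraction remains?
N/N₀ = (1/2)^(t/t½) = 0.01558 = 1.56%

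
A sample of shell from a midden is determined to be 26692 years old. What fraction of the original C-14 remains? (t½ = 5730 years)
N/N₀ = (1/2)^(t/t½) = 0.0396 = 3.96%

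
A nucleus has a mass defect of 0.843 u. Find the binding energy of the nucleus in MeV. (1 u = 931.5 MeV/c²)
B.E. = Δm × 931.5 = 785.3 MeV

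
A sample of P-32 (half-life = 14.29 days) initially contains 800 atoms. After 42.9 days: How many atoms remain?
N = N₀(1/2)^(t/t½) = 99.85 atoms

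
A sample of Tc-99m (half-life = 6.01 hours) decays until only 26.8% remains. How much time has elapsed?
t = t½ × log₂(N₀/N) = 11.42 hours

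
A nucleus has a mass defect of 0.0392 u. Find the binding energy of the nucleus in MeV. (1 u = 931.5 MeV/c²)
B.E. = Δm × 931.5 = 36.51 MeV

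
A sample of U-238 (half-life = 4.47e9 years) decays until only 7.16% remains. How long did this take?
t = t½ × log₂(N₀/N) = 1.7e10 years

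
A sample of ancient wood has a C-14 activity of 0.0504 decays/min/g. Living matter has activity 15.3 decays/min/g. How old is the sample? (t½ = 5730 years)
Age = t½ × log₂(A₀/A) = 47250 years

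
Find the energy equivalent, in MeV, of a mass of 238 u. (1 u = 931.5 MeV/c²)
E = mc² = 2.217e5 MeV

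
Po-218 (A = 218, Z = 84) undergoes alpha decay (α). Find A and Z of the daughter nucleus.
Daughter: A = 214, Z = 82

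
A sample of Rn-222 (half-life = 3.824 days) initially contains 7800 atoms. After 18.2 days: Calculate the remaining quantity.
N = N₀(1/2)^(t/t½) = 288 atoms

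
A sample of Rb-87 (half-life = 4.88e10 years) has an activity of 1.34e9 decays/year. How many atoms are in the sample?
N = A/λ = 9.434e19 atoms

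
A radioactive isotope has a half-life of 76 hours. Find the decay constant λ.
λ = ln(2)/t½ = 0.00912 hour⁻¹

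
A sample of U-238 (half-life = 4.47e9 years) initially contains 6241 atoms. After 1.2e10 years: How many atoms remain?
N = N₀(1/2)^(t/t½) = 970.8 atoms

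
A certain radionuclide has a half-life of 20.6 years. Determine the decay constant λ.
λ = ln(2)/t½ = 0.03365 year⁻¹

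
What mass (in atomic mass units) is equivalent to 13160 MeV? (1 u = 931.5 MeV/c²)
m = E/c² = 14.13 u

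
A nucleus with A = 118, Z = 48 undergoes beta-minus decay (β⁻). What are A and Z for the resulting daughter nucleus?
Daughter: A = 118, Z = 49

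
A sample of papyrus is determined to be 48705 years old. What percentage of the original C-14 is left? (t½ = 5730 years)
N/N₀ = (1/2)^(t/t½) = 0.002762 = 0.276%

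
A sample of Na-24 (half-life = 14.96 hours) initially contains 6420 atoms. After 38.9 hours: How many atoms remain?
N = N₀(1/2)^(t/t½) = 1059 atoms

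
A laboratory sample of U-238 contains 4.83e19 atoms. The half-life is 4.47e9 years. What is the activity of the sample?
A = λN = 7.49e9 decays/year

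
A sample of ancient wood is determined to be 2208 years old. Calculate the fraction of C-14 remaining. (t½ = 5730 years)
N/N₀ = (1/2)^(t/t½) = 0.7656 = 76.6%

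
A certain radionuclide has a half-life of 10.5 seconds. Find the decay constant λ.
λ = ln(2)/t½ = 0.06601 second⁻¹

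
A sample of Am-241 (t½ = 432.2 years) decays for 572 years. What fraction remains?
N/N₀ = (1/2)^(t/t½) = 0.3996 = 40%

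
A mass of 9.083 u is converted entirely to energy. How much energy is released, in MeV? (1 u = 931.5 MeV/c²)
E = mc² = 8461 MeV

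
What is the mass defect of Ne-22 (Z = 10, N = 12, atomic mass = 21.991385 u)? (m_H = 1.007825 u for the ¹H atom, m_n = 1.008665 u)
Δm = Z·m_H + N·m_n − M = 0.1908 u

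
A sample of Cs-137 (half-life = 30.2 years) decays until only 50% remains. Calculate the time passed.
t = t½ × log₂(N₀/N) = 30.2 years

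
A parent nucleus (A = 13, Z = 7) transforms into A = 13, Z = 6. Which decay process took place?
ΔA = 0, ΔZ = -1 ⇒ beta-plus decay (β⁺) or electron capture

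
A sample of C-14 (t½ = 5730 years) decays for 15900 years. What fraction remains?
N/N₀ = (1/2)^(t/t½) = 0.1461 = 14.6%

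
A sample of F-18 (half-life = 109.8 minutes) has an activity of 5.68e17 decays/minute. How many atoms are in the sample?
N = A/λ = 8.998e19 atoms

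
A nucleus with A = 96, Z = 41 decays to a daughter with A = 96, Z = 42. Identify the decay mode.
ΔA = 0, ΔZ = +1 ⇒ beta-minus decay (β⁻)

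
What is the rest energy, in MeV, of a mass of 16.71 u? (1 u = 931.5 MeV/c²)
E = mc² = 15570 MeV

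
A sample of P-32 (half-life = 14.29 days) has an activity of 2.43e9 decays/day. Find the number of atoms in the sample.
N = A/λ = 5.01e10 atoms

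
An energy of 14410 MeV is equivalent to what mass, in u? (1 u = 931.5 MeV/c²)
m = E/c² = 15.47 u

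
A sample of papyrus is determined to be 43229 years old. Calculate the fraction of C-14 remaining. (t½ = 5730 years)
N/N₀ = (1/2)^(t/t½) = 0.005357 = 0.536%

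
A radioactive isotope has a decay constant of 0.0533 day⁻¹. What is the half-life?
t½ = ln(2)/λ = 13 days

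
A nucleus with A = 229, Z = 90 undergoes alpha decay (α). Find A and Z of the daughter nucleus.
Daughter: A = 225, Z = 88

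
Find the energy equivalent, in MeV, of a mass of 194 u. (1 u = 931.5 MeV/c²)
E = mc² = 1.807e5 MeV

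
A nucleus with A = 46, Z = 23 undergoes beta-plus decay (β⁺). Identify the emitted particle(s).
β⁺: positron (e⁺) + neutrino (νₑ)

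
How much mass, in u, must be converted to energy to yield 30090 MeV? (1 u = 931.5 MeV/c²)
m = E/c² = 32.3 u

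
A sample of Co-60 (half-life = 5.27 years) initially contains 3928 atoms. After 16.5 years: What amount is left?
N = N₀(1/2)^(t/t½) = 448.4 atoms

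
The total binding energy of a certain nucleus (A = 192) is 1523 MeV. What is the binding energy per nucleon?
B.E./A = 1523/192 = 7.932 MeV/nucleon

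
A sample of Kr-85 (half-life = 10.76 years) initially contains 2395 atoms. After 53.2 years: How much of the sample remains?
N = N₀(1/2)^(t/t½) = 77.79 atoms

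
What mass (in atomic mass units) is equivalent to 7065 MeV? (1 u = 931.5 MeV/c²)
m = E/c² = 7.585 u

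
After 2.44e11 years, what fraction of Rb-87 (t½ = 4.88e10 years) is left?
N/N₀ = (1/2)^(t/t½) = 0.03125 = 3.12%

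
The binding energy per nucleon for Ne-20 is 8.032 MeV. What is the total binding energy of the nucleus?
B.E. = 8.032 × 20 = 160.6 MeV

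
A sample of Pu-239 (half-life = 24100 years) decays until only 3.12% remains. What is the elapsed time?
t = t½ × log₂(N₀/N) = 1.206e5 years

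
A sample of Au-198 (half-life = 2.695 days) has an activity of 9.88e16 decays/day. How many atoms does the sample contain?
N = A/λ = 3.841e17 atoms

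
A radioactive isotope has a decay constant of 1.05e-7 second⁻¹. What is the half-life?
t½ = ln(2)/λ = 6.601e6 seconds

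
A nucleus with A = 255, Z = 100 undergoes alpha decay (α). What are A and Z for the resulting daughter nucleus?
Daughter: A = 251, Z = 98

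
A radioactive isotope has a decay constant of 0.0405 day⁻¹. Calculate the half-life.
t½ = ln(2)/λ = 17.11 days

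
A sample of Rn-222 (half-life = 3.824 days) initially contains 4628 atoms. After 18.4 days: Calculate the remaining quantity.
N = N₀(1/2)^(t/t½) = 164.8 atoms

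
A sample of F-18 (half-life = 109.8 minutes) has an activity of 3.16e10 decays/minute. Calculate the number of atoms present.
N = A/λ = 5.006e12 atoms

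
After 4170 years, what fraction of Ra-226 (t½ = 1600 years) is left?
N/N₀ = (1/2)^(t/t½) = 0.1642 = 16.4%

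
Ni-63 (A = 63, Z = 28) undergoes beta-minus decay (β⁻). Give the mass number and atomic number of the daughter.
Daughter: A = 63, Z = 29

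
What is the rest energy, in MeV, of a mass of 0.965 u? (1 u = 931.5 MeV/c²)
E = mc² = 898.9 MeV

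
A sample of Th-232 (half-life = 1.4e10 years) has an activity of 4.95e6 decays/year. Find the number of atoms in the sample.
N = A/λ = 9.998e16 atoms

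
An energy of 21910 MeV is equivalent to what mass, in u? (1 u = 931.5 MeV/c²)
m = E/c² = 23.52 u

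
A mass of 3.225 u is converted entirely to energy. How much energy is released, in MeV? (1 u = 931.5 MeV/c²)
E = mc² = 3004 MeV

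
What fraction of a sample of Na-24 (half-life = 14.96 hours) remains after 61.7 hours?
N/N₀ = (1/2)^(t/t½) = 0.05734 = 5.73%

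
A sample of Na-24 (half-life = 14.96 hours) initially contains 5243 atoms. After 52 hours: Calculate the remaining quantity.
N = N₀(1/2)^(t/t½) = 471.2 atoms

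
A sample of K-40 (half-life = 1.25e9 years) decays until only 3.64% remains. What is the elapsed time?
t = t½ × log₂(N₀/N) = 5.975e9 years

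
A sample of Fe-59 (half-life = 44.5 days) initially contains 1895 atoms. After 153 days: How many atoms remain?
N = N₀(1/2)^(t/t½) = 174.8 atoms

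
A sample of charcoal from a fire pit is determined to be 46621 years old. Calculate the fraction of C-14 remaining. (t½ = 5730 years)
N/N₀ = (1/2)^(t/t½) = 0.003554 = 0.355%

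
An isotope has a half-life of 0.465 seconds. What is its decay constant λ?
λ = ln(2)/t½ = 1.491 second⁻¹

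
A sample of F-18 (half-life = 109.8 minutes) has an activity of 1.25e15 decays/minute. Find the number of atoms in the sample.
N = A/λ = 1.98e17 atoms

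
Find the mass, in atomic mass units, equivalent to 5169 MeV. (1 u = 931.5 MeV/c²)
m = E/c² = 5.549 u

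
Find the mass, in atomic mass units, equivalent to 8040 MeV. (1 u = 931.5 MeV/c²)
m = E/c² = 8.631 u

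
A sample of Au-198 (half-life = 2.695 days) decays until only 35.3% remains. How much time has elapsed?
t = t½ × log₂(N₀/N) = 4.049 days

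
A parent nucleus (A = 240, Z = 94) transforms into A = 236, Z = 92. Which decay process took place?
ΔA = -4, ΔZ = -2 ⇒ alpha decay (α)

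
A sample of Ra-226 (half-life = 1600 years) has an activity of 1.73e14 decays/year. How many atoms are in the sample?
N = A/λ = 3.993e17 atoms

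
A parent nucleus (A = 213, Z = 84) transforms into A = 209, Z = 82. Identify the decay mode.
ΔA = -4, ΔZ = -2 ⇒ alpha decay (α)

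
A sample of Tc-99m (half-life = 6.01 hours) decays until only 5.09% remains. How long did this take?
t = t½ × log₂(N₀/N) = 25.82 hours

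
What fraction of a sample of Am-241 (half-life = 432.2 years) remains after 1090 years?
N/N₀ = (1/2)^(t/t½) = 0.1741 = 17.4%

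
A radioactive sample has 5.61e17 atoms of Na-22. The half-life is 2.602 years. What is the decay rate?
A = λN = 1.494e17 decays/year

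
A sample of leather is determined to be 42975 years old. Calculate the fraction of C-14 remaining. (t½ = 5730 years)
N/N₀ = (1/2)^(t/t½) = 0.005524 = 0.552%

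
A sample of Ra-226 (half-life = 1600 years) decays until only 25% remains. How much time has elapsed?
t = t½ × log₂(N₀/N) = 3200 years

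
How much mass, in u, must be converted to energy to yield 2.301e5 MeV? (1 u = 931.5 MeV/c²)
m = E/c² = 247 u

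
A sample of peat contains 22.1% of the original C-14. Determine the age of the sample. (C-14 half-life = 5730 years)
Age = t½ × log₂(1/ratio) = 12480 years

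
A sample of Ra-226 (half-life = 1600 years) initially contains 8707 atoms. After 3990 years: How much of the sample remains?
N = N₀(1/2)^(t/t½) = 1546 atoms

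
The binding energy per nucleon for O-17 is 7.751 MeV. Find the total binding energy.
B.E. = 7.751 × 17 = 131.8 MeV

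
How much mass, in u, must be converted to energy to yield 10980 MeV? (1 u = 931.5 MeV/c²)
m = E/c² = 11.79 u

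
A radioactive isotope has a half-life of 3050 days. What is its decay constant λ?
λ = ln(2)/t½ = 2.273e-4 day⁻¹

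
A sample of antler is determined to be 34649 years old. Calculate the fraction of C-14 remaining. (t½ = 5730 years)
N/N₀ = (1/2)^(t/t½) = 0.01512 = 1.51%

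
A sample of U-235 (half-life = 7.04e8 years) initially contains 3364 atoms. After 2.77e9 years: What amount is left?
N = N₀(1/2)^(t/t½) = 220 atoms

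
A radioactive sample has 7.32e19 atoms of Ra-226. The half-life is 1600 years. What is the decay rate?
A = λN = 3.171e16 decays/year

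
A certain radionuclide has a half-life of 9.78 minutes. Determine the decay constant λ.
λ = ln(2)/t½ = 0.07087 minute⁻¹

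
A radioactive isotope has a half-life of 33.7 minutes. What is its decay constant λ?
λ = ln(2)/t½ = 0.02057 minute⁻¹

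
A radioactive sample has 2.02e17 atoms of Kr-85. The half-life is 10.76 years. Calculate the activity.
A = λN = 1.301e16 decays/year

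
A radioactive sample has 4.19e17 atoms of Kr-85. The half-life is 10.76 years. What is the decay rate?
A = λN = 2.699e16 decays/year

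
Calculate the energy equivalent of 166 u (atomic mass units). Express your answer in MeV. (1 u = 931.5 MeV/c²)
E = mc² = 1.546e5 MeV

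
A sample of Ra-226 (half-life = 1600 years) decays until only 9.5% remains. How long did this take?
t = t½ × log₂(N₀/N) = 5433 years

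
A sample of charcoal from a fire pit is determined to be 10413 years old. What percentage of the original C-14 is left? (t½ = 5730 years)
N/N₀ = (1/2)^(t/t½) = 0.2838 = 28.4%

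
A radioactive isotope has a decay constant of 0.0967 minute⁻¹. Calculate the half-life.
t½ = ln(2)/λ = 7.168 minutes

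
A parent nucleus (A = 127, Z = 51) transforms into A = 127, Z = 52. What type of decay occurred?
ΔA = 0, ΔZ = +1 ⇒ beta-minus decay (β⁻)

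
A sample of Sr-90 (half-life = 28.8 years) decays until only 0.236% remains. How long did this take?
t = t½ × log₂(N₀/N) = 251.3 years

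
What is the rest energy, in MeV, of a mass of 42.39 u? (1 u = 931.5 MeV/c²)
E = mc² = 39490 MeV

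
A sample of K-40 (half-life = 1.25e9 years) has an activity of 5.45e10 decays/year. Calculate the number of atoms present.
N = A/λ = 9.828e19 atoms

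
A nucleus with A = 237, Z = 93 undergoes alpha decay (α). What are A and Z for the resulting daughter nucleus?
Daughter: A = 233, Z = 91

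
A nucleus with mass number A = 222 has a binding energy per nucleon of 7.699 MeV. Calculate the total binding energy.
B.E. = 7.699 × 222 = 1709 MeV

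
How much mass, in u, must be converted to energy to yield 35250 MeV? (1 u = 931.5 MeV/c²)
m = E/c² = 37.84 u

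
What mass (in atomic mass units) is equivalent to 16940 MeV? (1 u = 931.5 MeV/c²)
m = E/c² = 18.19 u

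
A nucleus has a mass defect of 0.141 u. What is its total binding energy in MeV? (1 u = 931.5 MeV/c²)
B.E. = Δm × 931.5 = 131.3 MeV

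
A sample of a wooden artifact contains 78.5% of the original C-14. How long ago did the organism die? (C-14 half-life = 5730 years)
Age = t½ × log₂(1/ratio) = 2001 years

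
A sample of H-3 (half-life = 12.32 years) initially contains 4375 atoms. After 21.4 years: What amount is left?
N = N₀(1/2)^(t/t½) = 1312 atoms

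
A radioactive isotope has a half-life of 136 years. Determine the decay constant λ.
λ = ln(2)/t½ = 0.005097 year⁻¹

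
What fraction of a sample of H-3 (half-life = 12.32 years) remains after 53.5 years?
N/N₀ = (1/2)^(t/t½) = 0.04929 = 4.93%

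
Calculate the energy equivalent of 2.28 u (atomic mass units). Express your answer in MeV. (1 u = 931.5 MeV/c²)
E = mc² = 2124 MeV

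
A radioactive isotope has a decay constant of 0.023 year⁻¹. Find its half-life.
t½ = ln(2)/λ = 30.14 years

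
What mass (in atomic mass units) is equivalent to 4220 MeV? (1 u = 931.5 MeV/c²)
m = E/c² = 4.53 u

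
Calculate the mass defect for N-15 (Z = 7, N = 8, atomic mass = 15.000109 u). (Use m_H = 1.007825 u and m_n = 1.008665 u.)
Δm = Z·m_H + N·m_n − M = 0.124 u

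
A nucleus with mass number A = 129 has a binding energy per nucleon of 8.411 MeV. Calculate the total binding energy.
B.E. = 8.411 × 129 = 1085 MeV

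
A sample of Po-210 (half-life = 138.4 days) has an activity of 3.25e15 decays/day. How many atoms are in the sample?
N = A/λ = 6.489e17 atoms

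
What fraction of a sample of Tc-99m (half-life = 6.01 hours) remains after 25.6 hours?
N/N₀ = (1/2)^(t/t½) = 0.05221 = 5.22%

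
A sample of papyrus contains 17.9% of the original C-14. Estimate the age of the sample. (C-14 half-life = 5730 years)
Age = t½ × log₂(1/ratio) = 14220 years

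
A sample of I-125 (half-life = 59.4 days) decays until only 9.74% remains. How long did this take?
t = t½ × log₂(N₀/N) = 199.6 days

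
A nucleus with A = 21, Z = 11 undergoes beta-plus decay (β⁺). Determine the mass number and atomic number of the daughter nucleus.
Daughter: A = 21, Z = 10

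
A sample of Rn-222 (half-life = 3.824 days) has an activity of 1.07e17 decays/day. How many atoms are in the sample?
N = A/λ = 5.903e17 atoms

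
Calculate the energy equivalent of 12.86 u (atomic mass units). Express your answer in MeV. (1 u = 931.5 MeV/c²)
E = mc² = 11980 MeV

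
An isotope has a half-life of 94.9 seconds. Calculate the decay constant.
λ = ln(2)/t½ = 0.007304 second⁻¹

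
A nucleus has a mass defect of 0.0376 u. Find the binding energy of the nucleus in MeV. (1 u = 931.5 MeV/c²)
B.E. = Δm × 931.5 = 35.02 MeV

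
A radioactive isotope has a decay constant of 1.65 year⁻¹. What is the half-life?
t½ = ln(2)/λ = 0.4201 years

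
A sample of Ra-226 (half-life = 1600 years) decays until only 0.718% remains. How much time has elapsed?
t = t½ × log₂(N₀/N) = 11390 years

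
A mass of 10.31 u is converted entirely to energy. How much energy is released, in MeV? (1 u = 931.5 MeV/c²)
E = mc² = 9604 MeV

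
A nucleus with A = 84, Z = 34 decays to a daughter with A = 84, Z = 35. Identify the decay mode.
ΔA = 0, ΔZ = +1 ⇒ beta-minus decay (β⁻)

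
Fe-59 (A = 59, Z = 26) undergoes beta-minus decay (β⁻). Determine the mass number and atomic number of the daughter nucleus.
Daughter: A = 59, Z = 27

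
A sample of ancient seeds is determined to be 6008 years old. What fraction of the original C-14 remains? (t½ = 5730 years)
N/N₀ = (1/2)^(t/t½) = 0.4835 = 48.3%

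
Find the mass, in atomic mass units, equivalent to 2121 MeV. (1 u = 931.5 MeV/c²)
m = E/c² = 2.277 u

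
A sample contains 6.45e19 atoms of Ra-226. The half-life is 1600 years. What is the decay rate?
A = λN = 2.794e16 decays/year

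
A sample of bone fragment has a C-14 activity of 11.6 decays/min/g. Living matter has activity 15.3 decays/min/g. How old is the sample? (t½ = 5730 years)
Age = t½ × log₂(A₀/A) = 2289 years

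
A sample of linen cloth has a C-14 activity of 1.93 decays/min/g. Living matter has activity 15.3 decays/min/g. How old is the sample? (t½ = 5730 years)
Age = t½ × log₂(A₀/A) = 17110 years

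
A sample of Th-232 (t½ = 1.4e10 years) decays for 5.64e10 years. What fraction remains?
N/N₀ = (1/2)^(t/t½) = 0.06127 = 6.13%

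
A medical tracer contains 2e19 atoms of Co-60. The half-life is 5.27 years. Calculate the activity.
A = λN = 2.631e18 decays/year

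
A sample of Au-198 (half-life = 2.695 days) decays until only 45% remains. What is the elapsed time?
t = t½ × log₂(N₀/N) = 3.105 days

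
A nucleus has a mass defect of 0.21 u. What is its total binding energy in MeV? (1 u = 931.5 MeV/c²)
B.E. = Δm × 931.5 = 195.6 MeV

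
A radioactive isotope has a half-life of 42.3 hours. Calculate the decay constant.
λ = ln(2)/t½ = 0.01639 hour⁻¹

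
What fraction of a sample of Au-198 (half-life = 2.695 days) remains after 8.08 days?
N/N₀ = (1/2)^(t/t½) = 0.1252 = 12.5%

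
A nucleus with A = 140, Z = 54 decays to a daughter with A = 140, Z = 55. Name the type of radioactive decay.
ΔA = 0, ΔZ = +1 ⇒ beta-minus decay (β⁻)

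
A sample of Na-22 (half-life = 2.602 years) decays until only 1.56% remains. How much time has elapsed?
t = t½ × log₂(N₀/N) = 15.62 years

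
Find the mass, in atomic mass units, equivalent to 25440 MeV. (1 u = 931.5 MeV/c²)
m = E/c² = 27.31 u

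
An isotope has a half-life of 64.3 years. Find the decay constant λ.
λ = ln(2)/t½ = 0.01078 year⁻¹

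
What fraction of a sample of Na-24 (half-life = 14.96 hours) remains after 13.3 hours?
N/N₀ = (1/2)^(t/t½) = 0.54 = 54%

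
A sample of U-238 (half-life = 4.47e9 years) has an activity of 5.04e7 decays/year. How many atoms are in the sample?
N = A/λ = 3.25e17 atoms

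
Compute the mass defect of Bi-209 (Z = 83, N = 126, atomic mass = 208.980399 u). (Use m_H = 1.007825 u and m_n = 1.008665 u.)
Δm = Z·m_H + N·m_n − M = 1.761 u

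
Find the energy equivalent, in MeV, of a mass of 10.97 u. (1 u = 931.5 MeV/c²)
E = mc² = 10220 MeV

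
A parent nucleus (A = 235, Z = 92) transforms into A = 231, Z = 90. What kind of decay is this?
ΔA = -4, ΔZ = -2 ⇒ alpha decay (α)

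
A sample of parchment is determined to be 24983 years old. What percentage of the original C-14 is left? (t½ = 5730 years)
N/N₀ = (1/2)^(t/t½) = 0.0487 = 4.87%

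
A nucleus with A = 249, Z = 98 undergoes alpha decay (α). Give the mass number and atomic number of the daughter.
Daughter: A = 245, Z = 96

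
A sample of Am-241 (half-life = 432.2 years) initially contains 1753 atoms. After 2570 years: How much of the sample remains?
N = N₀(1/2)^(t/t½) = 28.43 atoms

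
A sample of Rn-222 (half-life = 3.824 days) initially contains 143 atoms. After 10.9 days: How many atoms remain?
N = N₀(1/2)^(t/t½) = 19.83 atoms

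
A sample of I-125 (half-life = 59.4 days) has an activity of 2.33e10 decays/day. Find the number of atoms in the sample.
N = A/λ = 1.997e12 atoms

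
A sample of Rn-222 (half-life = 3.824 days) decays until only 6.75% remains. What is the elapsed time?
t = t½ × log₂(N₀/N) = 14.87 days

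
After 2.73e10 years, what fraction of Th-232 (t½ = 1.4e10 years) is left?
N/N₀ = (1/2)^(t/t½) = 0.2588 = 25.9%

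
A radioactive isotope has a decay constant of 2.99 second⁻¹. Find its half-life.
t½ = ln(2)/λ = 0.2318 seconds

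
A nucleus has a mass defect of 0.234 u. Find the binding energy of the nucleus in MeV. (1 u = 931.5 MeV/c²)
B.E. = Δm × 931.5 = 218 MeV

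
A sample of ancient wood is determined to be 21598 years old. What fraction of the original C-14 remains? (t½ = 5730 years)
N/N₀ = (1/2)^(t/t½) = 0.07334 = 7.33%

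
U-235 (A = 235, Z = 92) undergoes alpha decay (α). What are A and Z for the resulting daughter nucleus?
Daughter: A = 231, Z = 90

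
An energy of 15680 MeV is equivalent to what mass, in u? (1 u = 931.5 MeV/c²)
m = E/c² = 16.83 u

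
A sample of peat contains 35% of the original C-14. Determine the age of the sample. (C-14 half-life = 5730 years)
Age = t½ × log₂(1/ratio) = 8679 years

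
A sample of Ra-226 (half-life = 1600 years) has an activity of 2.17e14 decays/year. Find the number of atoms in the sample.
N = A/λ = 5.009e17 atoms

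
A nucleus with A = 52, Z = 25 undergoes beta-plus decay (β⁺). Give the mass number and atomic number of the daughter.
Daughter: A = 52, Z = 24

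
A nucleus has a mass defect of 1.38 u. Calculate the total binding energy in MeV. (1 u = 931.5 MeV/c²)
B.E. = Δm × 931.5 = 1285 MeV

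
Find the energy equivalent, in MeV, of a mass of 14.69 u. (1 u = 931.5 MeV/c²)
E = mc² = 13680 MeV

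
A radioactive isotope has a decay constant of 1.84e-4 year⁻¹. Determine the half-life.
t½ = ln(2)/λ = 3767 years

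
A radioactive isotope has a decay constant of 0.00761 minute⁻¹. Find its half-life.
t½ = ln(2)/λ = 91.08 minutes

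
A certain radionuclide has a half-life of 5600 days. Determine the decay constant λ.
λ = ln(2)/t½ = 1.238e-4 day⁻¹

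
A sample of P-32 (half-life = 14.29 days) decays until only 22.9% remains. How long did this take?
t = t½ × log₂(N₀/N) = 30.39 days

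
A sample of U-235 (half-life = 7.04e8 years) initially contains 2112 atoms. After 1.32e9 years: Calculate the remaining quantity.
N = N₀(1/2)^(t/t½) = 575.8 atoms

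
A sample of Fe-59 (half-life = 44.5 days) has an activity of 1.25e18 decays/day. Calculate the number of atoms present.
N = A/λ = 8.025e19 atoms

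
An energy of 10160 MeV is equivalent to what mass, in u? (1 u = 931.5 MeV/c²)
m = E/c² = 10.91 u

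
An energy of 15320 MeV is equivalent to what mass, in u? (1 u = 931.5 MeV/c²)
m = E/c² = 16.45 u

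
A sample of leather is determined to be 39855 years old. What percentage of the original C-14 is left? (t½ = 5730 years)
N/N₀ = (1/2)^(t/t½) = 0.008057 = 0.806%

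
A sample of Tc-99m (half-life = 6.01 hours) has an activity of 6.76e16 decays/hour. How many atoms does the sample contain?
N = A/λ = 5.861e17 atoms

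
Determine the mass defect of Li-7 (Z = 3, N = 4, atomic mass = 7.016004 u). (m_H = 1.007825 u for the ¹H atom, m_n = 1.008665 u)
Δm = Z·m_H + N·m_n − M = 0.04213 u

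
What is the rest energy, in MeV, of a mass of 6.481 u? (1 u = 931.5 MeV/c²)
E = mc² = 6037 MeV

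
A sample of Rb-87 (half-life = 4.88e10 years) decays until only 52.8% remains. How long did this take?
t = t½ × log₂(N₀/N) = 4.496e10 years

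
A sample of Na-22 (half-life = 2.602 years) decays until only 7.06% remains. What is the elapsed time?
t = t½ × log₂(N₀/N) = 9.951 years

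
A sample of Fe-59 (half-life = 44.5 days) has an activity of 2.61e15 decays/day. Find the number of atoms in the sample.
N = A/λ = 1.676e17 atoms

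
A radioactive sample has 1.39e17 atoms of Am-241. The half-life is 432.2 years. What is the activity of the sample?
A = λN = 2.229e14 decays/year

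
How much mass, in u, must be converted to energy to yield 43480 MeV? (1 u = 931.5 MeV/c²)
m = E/c² = 46.68 u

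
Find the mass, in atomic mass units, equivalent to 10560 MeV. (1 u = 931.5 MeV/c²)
m = E/c² = 11.34 u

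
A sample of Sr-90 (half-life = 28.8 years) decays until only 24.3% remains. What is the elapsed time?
t = t½ × log₂(N₀/N) = 58.78 years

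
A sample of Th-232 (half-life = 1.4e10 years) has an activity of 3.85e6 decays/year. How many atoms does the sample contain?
N = A/λ = 7.776e16 atoms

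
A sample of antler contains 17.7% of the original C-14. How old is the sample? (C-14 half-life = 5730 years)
Age = t½ × log₂(1/ratio) = 14310 years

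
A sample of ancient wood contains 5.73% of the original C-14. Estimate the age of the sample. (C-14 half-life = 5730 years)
Age = t½ × log₂(1/ratio) = 23640 years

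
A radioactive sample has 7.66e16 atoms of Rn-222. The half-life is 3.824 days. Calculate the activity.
A = λN = 1.388e16 decays/day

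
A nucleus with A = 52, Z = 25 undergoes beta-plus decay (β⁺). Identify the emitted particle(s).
β⁺: positron (e⁺) + neutrino (νₑ)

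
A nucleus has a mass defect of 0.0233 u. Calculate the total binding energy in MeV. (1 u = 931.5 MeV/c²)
B.E. = Δm × 931.5 = 21.7 MeV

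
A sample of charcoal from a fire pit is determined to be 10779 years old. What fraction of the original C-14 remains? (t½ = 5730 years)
N/N₀ = (1/2)^(t/t½) = 0.2715 = 27.1%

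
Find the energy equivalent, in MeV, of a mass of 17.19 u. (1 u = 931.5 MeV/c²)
E = mc² = 16010 MeV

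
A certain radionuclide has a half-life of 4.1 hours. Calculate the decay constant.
λ = ln(2)/t½ = 0.1691 hour⁻¹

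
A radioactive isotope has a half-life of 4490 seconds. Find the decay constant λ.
λ = ln(2)/t½ = 1.544e-4 second⁻¹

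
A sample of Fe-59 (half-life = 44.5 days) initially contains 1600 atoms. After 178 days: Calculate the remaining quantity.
N = N₀(1/2)^(t/t½) = 100 atoms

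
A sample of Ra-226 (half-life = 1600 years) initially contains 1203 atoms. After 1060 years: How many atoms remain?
N = N₀(1/2)^(t/t½) = 760 atoms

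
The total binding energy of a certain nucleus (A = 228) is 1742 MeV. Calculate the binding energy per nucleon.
B.E./A = 1742/228 = 7.64 MeV/nucleon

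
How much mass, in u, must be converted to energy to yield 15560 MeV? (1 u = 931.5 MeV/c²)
m = E/c² = 16.7 u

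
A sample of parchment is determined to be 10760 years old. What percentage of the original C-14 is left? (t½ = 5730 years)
N/N₀ = (1/2)^(t/t½) = 0.2721 = 27.2%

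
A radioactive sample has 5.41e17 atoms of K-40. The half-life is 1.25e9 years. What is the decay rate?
A = λN = 3e8 decays/year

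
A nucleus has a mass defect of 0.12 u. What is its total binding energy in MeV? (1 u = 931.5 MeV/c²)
B.E. = Δm × 931.5 = 111.8 MeV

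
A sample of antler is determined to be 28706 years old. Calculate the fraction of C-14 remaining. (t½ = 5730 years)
N/N₀ = (1/2)^(t/t½) = 0.03104 = 3.1%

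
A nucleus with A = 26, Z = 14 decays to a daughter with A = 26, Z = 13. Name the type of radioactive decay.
ΔA = 0, ΔZ = -1 ⇒ beta-plus decay (β⁺) or electron capture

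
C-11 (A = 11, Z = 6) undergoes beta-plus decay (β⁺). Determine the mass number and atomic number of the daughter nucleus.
Daughter: A = 11, Z = 5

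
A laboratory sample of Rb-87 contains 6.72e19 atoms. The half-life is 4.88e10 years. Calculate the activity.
A = λN = 9.545e8 decays/year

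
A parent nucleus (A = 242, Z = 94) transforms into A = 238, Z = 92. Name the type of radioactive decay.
ΔA = -4, ΔZ = -2 ⇒ alpha decay (α)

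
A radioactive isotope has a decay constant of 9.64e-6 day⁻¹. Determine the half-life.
t½ = ln(2)/λ = 71900 days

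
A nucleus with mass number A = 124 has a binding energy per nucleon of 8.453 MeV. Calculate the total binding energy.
B.E. = 8.453 × 124 = 1048 MeV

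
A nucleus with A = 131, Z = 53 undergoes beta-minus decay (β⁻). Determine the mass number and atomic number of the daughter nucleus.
Daughter: A = 131, Z = 54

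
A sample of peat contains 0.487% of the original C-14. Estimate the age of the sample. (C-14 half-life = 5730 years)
Age = t½ × log₂(1/ratio) = 44020 years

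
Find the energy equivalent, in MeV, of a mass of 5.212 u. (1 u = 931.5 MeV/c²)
E = mc² = 4855 MeV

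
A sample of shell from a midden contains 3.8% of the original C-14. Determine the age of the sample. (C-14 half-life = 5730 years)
Age = t½ × log₂(1/ratio) = 27030 years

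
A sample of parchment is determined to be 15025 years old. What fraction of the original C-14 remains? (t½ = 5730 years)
N/N₀ = (1/2)^(t/t½) = 0.1624 = 16.2%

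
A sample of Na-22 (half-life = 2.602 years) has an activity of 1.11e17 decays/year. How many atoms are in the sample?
N = A/λ = 4.167e17 atoms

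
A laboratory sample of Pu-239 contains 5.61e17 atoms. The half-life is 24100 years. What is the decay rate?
A = λN = 1.614e13 decays/year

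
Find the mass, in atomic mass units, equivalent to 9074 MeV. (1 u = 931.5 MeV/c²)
m = E/c² = 9.741 u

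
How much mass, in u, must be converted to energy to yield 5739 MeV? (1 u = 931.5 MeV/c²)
m = E/c² = 6.161 u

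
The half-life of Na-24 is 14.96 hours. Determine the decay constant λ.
λ = ln(2)/t½ = 0.04633 hour⁻¹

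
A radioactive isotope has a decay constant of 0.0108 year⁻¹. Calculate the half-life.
t½ = ln(2)/λ = 64.18 years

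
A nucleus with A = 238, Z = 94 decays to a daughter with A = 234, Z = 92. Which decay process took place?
ΔA = -4, ΔZ = -2 ⇒ alpha decay (α)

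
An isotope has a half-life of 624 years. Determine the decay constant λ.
λ = ln(2)/t½ = 0.001111 year⁻¹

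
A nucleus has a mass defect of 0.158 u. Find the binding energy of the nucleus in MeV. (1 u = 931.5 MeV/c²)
B.E. = Δm × 931.5 = 147.2 MeV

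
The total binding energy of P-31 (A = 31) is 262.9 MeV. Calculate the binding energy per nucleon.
B.E./A = 262.9/31 = 8.481 MeV/nucleon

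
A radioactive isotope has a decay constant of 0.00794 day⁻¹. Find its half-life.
t½ = ln(2)/λ = 87.3 days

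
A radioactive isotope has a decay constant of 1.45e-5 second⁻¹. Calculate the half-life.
t½ = ln(2)/λ = 47800 seconds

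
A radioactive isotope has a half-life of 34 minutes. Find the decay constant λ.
λ = ln(2)/t½ = 0.02039 minute⁻¹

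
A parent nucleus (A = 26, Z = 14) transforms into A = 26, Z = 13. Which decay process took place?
ΔA = 0, ΔZ = -1 ⇒ beta-plus decay (β⁺) or electron capture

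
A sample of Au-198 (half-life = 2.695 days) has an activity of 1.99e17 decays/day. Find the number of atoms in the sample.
N = A/λ = 7.737e17 atoms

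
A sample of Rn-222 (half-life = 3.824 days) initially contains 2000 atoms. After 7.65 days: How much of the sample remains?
N = N₀(1/2)^(t/t½) = 499.8 atoms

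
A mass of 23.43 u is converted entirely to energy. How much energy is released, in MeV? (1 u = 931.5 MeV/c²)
E = mc² = 21830 MeV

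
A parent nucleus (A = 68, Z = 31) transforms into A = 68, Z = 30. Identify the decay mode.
ΔA = 0, ΔZ = -1 ⇒ beta-plus decay (β⁺) or electron capture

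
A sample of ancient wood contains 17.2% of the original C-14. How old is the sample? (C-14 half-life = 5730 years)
Age = t½ × log₂(1/ratio) = 14550 years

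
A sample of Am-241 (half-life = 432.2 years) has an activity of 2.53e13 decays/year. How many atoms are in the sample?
N = A/λ = 1.578e16 atoms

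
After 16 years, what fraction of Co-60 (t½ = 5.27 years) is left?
N/N₀ = (1/2)^(t/t½) = 0.1219 = 12.2%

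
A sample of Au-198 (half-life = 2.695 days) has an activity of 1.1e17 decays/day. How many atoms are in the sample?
N = A/λ = 4.277e17 atoms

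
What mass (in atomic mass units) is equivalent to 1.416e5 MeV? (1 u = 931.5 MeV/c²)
m = E/c² = 152 u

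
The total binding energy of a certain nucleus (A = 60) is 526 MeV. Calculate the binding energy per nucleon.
B.E./A = 526/60 = 8.767 MeV/nucleon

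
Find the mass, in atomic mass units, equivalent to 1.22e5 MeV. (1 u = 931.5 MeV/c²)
m = E/c² = 131 u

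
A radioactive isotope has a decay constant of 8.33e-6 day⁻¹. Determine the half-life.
t½ = ln(2)/λ = 83210 days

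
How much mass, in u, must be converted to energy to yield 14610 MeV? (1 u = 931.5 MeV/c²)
m = E/c² = 15.68 u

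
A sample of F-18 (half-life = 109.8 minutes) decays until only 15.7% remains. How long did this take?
t = t½ × log₂(N₀/N) = 293.3 minutes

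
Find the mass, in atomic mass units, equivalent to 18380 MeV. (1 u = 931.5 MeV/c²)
m = E/c² = 19.73 u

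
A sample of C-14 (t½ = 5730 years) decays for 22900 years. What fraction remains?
N/N₀ = (1/2)^(t/t½) = 0.06265 = 6.27%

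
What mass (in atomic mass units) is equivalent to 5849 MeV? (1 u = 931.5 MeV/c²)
m = E/c² = 6.279 u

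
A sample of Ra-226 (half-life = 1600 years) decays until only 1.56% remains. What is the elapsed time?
t = t½ × log₂(N₀/N) = 9604 years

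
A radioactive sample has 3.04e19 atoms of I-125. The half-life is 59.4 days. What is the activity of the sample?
A = λN = 3.547e17 decays/day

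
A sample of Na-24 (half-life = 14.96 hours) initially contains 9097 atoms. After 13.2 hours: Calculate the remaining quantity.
N = N₀(1/2)^(t/t½) = 4935 atoms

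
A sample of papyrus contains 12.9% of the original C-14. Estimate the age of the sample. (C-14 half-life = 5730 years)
Age = t½ × log₂(1/ratio) = 16930 years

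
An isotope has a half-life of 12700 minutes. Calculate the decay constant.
λ = ln(2)/t½ = 5.458e-5 minute⁻¹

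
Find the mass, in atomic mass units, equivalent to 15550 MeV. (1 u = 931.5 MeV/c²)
m = E/c² = 16.69 u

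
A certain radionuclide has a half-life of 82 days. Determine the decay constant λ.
λ = ln(2)/t½ = 0.008453 day⁻¹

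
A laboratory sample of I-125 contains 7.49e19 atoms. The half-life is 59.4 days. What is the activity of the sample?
A = λN = 8.74e17 decays/day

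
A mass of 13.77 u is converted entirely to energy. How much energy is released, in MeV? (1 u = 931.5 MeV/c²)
E = mc² = 12830 MeV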